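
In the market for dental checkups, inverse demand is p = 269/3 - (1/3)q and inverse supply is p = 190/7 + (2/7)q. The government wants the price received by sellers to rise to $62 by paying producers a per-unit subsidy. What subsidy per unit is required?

Required subsidy s = $13 per unit

At a seller price of 62, quantity supplied is -95 + 3.5·62 = 122.
Buyers absorb 122 only when they pay pb = 269/3 − (1/3)·122 = 49.
s = ps − pb = 62 − 49 = 13.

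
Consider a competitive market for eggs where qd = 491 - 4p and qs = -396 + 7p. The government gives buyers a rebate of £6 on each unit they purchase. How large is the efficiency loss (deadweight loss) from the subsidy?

Pre-subsidy: 491 - 4p = -396 + 7p gives p* = 887/11, q* = 1853/11.
With the rebate, buyers effectively pay pb = ps − 6, where ps is the price sellers receive.
Demand in terms of ps becomes qd = 491 − 4(ps − 6) = 515 - 4ps. Setting this equal to supply: 515 - 4ps = -396 + 7ps, so ps = 911/11.
Buyers pay pb = 911/11 − 6 = 845/11; q' = -396 + 7·(911/11) = 2021/11.
The subsidy expands output by 2021/11 − 1853/11 = 168/11 past the efficient level; on those units the gap between marginal cost and willingness to pay runs from 0 up to 6.
DWL = ½ × 6 × 168/11 = 504/11.

Deadweight loss = 504/11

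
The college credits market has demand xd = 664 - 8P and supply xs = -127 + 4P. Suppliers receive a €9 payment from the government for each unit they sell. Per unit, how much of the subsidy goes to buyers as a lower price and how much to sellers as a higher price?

Pre-subsidy: 664 - 8P = -127 + 4P gives P* = 791/12, x* = 410/3.
With the subsidy, sellers receive Ps = Pb + 9 for each unit, where Pb is the price buyers pay.
Supply in terms of Pb becomes xs = -127 + 4(Pb + 9) = -91 + 4Pb. Setting this equal to demand: 664 - 8Pb = -91 + 4Pb, so Pb = 755/12.
Sellers receive Ps = 755/12 + 9 = 863/12; x' = 664 − 8·(755/12) = 482/3.
Buyers' price falls by P* − Pb = 791/12 − 755/12 = 3; sellers' price rises by Ps − P* = 863/12 − 791/12 = 6.

Buyers gain €3 per unit; sellers gain €6 per unit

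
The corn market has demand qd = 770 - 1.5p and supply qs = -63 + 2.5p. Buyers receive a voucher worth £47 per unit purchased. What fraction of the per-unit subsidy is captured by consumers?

Consumer share = 0.625

Pre-subsidy: 770 - 1.5p = -63 + 2.5p gives p* = 208.25, q* = 457.625.
With the rebate, buyers effectively pay pb = ps − 47, where ps is the price sellers receive.
Demand in terms of ps becomes qd = 770 − 1.5(ps − 47) = 840.5 - 1.5ps. Setting this equal to supply: 840.5 - 1.5ps = -63 + 2.5ps, so ps = 225.875.
Buyers pay pb = 225.875 − 47 = 178.875; q' = -63 + 2.5·225.875 = 501.6875.
Buyers' price falls by p* − pb = 208.25 − 178.875 = 29.375; sellers' price rises by ps − p* = 225.875 − 208.25 = 17.625.
So consumers capture 29.375/47 = 0.625 of each unit of subsidy.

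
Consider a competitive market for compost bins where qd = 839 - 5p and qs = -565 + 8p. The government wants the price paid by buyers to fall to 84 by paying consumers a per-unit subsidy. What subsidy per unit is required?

Required subsidy s = 39 per unit

At a buyer price of 84, quantity demanded is 839 − 5·84 = 419.
Sellers supply 419 only when they receive ps with -565 + 8·ps = 419, i.e. ps = 123.
s = ps − pb = 123 − 84 = 39.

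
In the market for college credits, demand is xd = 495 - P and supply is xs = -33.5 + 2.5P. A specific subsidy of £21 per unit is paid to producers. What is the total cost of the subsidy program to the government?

Pre-subsidy: 495 - P = -33.5 + 2.5P gives P* = 151, x* = 344.
With the subsidy, sellers receive Ps = Pb + 21 for each unit, where Pb is the price buyers pay.
Supply in terms of Pb becomes xs = -33.5 + 2.5(Pb + 21) = 19 + 2.5Pb. Setting this equal to demand: 495 - Pb = 19 + 2.5Pb, so Pb = 136.
Sellers receive Ps = 136 + 21 = 157; x' = 495 − 1·136 = 359.
Government outlay = subsidy × quantity = 21 × 359 = 7539.

Government cost = £7539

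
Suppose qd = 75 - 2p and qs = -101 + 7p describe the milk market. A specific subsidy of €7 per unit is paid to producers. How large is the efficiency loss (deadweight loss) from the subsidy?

Pre-subsidy: 75 - 2p = -101 + 7p gives p* = 176/9, q* = 323/9.
With the subsidy, sellers receive ps = pb + 7 for each unit, where pb is the price buyers pay.
Supply in terms of pb becomes qs = -101 + 7(pb + 7) = -52 + 7pb. Setting this equal to demand: 75 - 2pb = -52 + 7pb, so pb = 127/9.
Sellers receive ps = 127/9 + 7 = 190/9; q' = 75 − 2·(127/9) = 421/9.
The subsidy expands output by 421/9 − 323/9 = 98/9 past the efficient level; on those units the gap between marginal cost and willingness to pay runs from 0 up to 7.
DWL = ½ × 7 × 98/9 = 343/9.

Deadweight loss = 343/9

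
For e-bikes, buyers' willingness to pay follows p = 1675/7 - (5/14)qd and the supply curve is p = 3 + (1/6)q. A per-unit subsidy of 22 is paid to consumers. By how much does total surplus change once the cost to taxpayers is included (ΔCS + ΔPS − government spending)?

Net change in total surplus = -462

Pre-subsidy: 1675/7 - (5/14)q = 3 + (1/6)q gives q* = 4962/11 and p* = 860/11.
With the rebate, buyers effectively pay pb = ps − 22, where ps is the price sellers receive.
On the curves, pb = 1675/7 - (5/14)q and ps = 3 + (1/6)q; the wedge ps − pb = 22 gives 3 + (1/6)q − (1675/7 - (5/14)q) = 22, so q' = 5424/11.
Then pb = 1675/7 − (5/14)·(5424/11) = 695/11 and ps = 3 + (1/6)·(5424/11) = 937/11.
ΔCS = ½(4962/11 + 5424/11)(860/11 − 695/11) = 77895/11; ΔPS = ½(4962/11 + 5424/11)(937/11 − 860/11) = 36351/11.
Government spending = 22 × 5424/11 = 10848.
Net change = 77895/11 + 36351/11 − 10848 = -462. The loss equals the DWL triangle ½·22·42.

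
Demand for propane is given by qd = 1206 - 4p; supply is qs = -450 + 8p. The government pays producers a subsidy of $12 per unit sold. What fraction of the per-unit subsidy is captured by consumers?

Pre-subsidy: 1206 - 4p = -450 + 8p gives p* = 138, q* = 654.
With the subsidy, sellers receive ps = pb + 12 for each unit, where pb is the price buyers pay.
Supply in terms of pb becomes qs = -450 + 8(pb + 12) = -354 + 8pb. Setting this equal to demand: 1206 - 4pb = -354 + 8pb, so pb = 130.
Sellers receive ps = 130 + 12 = 142; q' = 1206 − 4·130 = 686.
Buyers' price falls by p* − pb = 138 − 130 = 8; sellers' price rises by ps − p* = 142 − 138 = 4.
So consumers capture 8/12 = 2/3 of each unit of subsidy.

Consumer share = 2/3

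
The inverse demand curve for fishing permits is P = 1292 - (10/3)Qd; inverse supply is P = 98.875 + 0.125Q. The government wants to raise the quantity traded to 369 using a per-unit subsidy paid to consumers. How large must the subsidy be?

Required subsidy s = 83 per unit

At Q = 369, from the demand curve buyers pay Pb = 1292 − (10/3)·369 = 62; from the supply curve sellers need Ps = 98.875 + 0.125·369 = 145.
The subsidy must fill the gap: s = Ps − Pb = 145 − 62 = 83.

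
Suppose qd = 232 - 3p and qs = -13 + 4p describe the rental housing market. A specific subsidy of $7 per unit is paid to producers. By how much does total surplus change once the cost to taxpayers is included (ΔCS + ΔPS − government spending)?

Pre-subsidy: 232 - 3p = -13 + 4p gives p* = 35, q* = 127.
With the subsidy, sellers receive ps = pb + 7 for each unit, where pb is the price buyers pay.
Supply in terms of pb becomes qs = -13 + 4(pb + 7) = 15 + 4pb. Setting this equal to demand: 232 - 3pb = 15 + 4pb, so pb = 31.
Sellers receive ps = 31 + 7 = 38; q' = 232 − 3·31 = 139.
ΔCS = ½(127 + 139)(35 − 31) = 532; ΔPS = ½(127 + 139)(38 − 35) = 399.
Government spending = 7 × 139 = 973.
Net change = 532 + 399 − 973 = -42. The loss equals the DWL triangle ½·7·12.

Net change in total surplus = -$42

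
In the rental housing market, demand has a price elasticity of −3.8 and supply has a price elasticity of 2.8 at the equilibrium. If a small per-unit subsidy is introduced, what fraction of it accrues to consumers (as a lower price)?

For a small subsidy around the equilibrium, the benefit split depends on the relative slopes, which at a point are proportional to the elasticities.
Buyer share = εs/(εs + |εd|) = 2.8/(2.8 + 3.8) = 14/33; seller share = |εd|/(εs + |εd|) = 19/33.

Consumer share = 14/33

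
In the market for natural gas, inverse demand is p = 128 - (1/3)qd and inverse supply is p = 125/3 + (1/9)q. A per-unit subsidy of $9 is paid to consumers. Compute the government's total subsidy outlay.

Government cost = $1930.5

Pre-subsidy: 128 - (1/3)q = 125/3 + (1/9)q gives q* = 194.25 and p* = 63.25.
With the rebate, buyers effectively pay pb = ps − 9, where ps is the price sellers receive.
On the curves, pb = 128 - (1/3)q and ps = 125/3 + (1/9)q; the wedge ps − pb = 9 gives 125/3 + (1/9)q − (128 - (1/3)q) = 9, so q' = 214.5.
Then pb = 128 − (1/3)·214.5 = 56.5 and ps = 125/3 + (1/9)·214.5 = 65.5.
Government outlay = subsidy × quantity = 9 × 214.5 = 1930.5.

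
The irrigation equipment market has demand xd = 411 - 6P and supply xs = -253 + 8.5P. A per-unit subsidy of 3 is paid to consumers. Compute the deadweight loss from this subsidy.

Deadweight loss = 459/29

Pre-subsidy: 411 - 6P = -253 + 8.5P gives P* = 1328/29, x* = 3951/29.
With the rebate, buyers effectively pay Pb = Ps − 3, where Ps is the price sellers receive.
Demand in terms of Ps becomes xd = 411 − 6(Ps − 3) = 429 - 6Ps. Setting this equal to supply: 429 - 6Ps = -253 + 8.5Ps, so Ps = 1364/29.
Buyers pay Pb = 1364/29 − 3 = 1277/29; x' = -253 + 8.5·(1364/29) = 4257/29.
The subsidy expands output by 4257/29 − 3951/29 = 306/29 past the efficient level; on those units the gap between marginal cost and willingness to pay runs from 0 up to 3.
DWL = ½ × 3 × 306/29 = 459/29.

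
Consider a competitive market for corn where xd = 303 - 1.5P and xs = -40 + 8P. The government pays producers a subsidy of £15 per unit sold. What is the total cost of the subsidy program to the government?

Pre-subsidy: 303 - 1.5P = -40 + 8P gives P* = 686/19, x* = 4728/19.
With the subsidy, sellers receive Ps = Pb + 15 for each unit, where Pb is the price buyers pay.
Supply in terms of Pb becomes xs = -40 + 8(Pb + 15) = 80 + 8Pb. Setting this equal to demand: 303 - 1.5Pb = 80 + 8Pb, so Pb = 446/19.
Sellers receive Ps = 446/19 + 15 = 731/19; x' = 303 − 1.5·(446/19) = 5088/19.
Government outlay = subsidy × quantity = 15 × 5088/19 = 76320/19.

Government cost = 76320/19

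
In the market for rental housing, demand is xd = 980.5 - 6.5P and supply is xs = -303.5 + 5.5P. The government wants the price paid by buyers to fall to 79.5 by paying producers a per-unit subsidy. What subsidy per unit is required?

At a buyer price of 79.5, quantity demanded is 980.5 − 6.5·79.5 = 463.75.
Sellers supply 463.75 only when they receive Ps with -303.5 + 5.5·Ps = 463.75, i.e. Ps = 139.5.
s = Ps − Pb = 139.5 − 79.5 = 60.

Required subsidy s = 60 per unit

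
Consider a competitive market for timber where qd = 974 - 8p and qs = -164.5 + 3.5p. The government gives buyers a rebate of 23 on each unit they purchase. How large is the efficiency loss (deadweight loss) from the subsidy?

Pre-subsidy: 974 - 8p = -164.5 + 3.5p gives p* = 99, q* = 182.
With the rebate, buyers effectively pay pb = ps − 23, where ps is the price sellers receive.
Demand in terms of ps becomes qd = 974 − 8(ps − 23) = 1158 - 8ps. Setting this equal to supply: 1158 - 8ps = -164.5 + 3.5ps, so ps = 115.
Buyers pay pb = 115 − 23 = 92; q' = -164.5 + 3.5·115 = 238.
The subsidy expands output by 238 − 182 = 56 past the efficient level; on those units the gap between marginal cost and willingness to pay runs from 0 up to 23.
DWL = ½ × 23 × 56 = 644.

Deadweight loss = 644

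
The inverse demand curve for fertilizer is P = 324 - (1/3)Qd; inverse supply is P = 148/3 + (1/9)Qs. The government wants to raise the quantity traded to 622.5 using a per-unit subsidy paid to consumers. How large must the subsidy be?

At Q = 622.5, from the demand curve buyers pay Pb = 324 − (1/3)·622.5 = 116.5; from the supply curve sellers need Ps = 148/3 + (1/9)·622.5 = 118.5.
The subsidy must fill the gap: s = Ps − Pb = 118.5 − 116.5 = 2.

Required subsidy s = 2 per unit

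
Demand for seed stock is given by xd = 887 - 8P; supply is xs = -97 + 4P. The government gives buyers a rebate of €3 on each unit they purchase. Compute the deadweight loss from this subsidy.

Pre-subsidy: 887 - 8P = -97 + 4P gives P* = 82, x* = 231.
With the rebate, buyers effectively pay Pb = Ps − 3, where Ps is the price sellers receive.
Demand in terms of Ps becomes xd = 887 − 8(Ps − 3) = 911 - 8Ps. Setting this equal to supply: 911 - 8Ps = -97 + 4Ps, so Ps = 84.
Buyers pay Pb = 84 − 3 = 81; x' = -97 + 4·84 = 239.
The subsidy expands output by 239 − 231 = 8 past the efficient level; on those units the gap between marginal cost and willingness to pay runs from 0 up to 3.
DWL = ½ × 3 × 8 = 12.

Deadweight loss = €12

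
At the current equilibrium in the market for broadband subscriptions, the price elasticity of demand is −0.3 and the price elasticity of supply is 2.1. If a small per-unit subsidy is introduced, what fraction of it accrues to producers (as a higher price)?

For a small subsidy around the equilibrium, the benefit split depends on the relative slopes, which at a point are proportional to the elasticities.
Buyer share = εs/(εs + |εd|) = 2.1/(2.1 + 0.3) = 0.875; seller share = |εd|/(εs + |εd|) = 0.125.
So producers capture 0.125 of the subsidy.

Producer share = 0.125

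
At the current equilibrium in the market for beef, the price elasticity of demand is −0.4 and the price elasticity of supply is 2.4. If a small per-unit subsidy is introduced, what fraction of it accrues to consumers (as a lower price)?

For a small subsidy around the equilibrium, the benefit split depends on the relative slopes, which at a point are proportional to the elasticities.
Buyer share = εs/(εs + |εd|) = 2.4/(2.4 + 0.4) = 6/7; seller share = |εd|/(εs + |εd|) = 1/7.

Consumer share = 6/7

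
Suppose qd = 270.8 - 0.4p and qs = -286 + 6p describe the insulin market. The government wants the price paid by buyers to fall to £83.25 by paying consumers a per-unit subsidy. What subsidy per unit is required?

Required subsidy s = £4 per unit

At a buyer price of 83.25, quantity demanded is 270.8 − 0.4·83.25 = 237.5.
Sellers supply 237.5 only when they receive ps with -286 + 6·ps = 237.5, i.e. ps = 87.25.
s = ps − pb = 87.25 − 83.25 = 4.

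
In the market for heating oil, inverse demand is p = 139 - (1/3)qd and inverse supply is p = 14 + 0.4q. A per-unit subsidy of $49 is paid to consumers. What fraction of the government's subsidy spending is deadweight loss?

DWL / government spending = 49/348

Pre-subsidy: 139 - (1/3)q = 14 + 0.4q gives q* = 1875/11 and p* = 904/11.
With the rebate, buyers effectively pay pb = ps − 49, where ps is the price sellers receive.
On the curves, pb = 139 - (1/3)q and ps = 14 + 0.4q; the wedge ps − pb = 49 gives 14 + 0.4q − (139 - (1/3)q) = 49, so q' = 2610/11.
Then pb = 139 − (1/3)·(2610/11) = 659/11 and ps = 14 + 0.4·(2610/11) = 1198/11.
ΔCS = ½(1875/11 + 2610/11)(904/11 − 659/11) = 1098825/242; ΔPS = ½(1875/11 + 2610/11)(1198/11 − 904/11) = 659295/121.
Government spending = 49 × 2610/11 = 127890/11.
DWL = ½ × 49 × (2610/11 − 1875/11) = 36015/22; fraction = (36015/22) / (127890/11) = 49/348.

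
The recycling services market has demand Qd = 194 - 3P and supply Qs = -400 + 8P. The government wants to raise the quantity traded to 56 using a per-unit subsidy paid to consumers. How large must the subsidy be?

At Q = 56, invert demand for the buyer price: Pb = (194 − 56)/3 = 46; invert supply for the seller price: Ps = (56 − (-400))/8 = 57.
The subsidy must fill the gap: s = Ps − Pb = 57 − 46 = 11.

Required subsidy s = 11 per unit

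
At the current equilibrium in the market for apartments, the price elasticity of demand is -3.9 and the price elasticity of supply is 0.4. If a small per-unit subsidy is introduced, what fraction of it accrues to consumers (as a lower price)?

For a small subsidy around the equilibrium, the benefit split depends on the relative slopes, which at a point are proportional to the elasticities.
Buyer share = εs/(εs + |εd|) = 0.4/(0.4 + 3.9) = 4/43; seller share = |εd|/(εs + |εd|) = 39/43.

Consumer share = 4/43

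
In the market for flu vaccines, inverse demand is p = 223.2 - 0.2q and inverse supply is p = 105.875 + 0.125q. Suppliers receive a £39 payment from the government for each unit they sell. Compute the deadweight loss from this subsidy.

Pre-subsidy: 223.2 - 0.2q = 105.875 + 0.125q gives q* = 361 and p* = 151.
With the subsidy, sellers receive ps = pb + 39 for each unit, where pb is the price buyers pay.
On the curves, pb = 223.2 - 0.2q and ps = 105.875 + 0.125q; the wedge ps − pb = 39 gives 105.875 + 0.125q − (223.2 - 0.2q) = 39, so q' = 481.
Then pb = 223.2 − 0.2·481 = 127 and ps = 105.875 + 0.125·481 = 166.
The subsidy expands output by 481 − 361 = 120 past the efficient level; on those units the gap between marginal cost and willingness to pay runs from 0 up to 39.
DWL = ½ × 39 × 120 = 2340.

Deadweight loss = £2340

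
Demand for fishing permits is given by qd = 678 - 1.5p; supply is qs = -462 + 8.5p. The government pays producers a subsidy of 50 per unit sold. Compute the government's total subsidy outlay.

Pre-subsidy: 678 - 1.5p = -462 + 8.5p gives p* = 114, q* = 507.
With the subsidy, sellers receive ps = pb + 50 for each unit, where pb is the price buyers pay.
Supply in terms of pb becomes qs = -462 + 8.5(pb + 50) = -37 + 8.5pb. Setting this equal to demand: 678 - 1.5pb = -37 + 8.5pb, so pb = 71.5.
Sellers receive ps = 71.5 + 50 = 121.5; q' = 678 − 1.5·71.5 = 570.75.
Government outlay = subsidy × quantity = 50 × 570.75 = 28537.5.

Government cost = 28537.5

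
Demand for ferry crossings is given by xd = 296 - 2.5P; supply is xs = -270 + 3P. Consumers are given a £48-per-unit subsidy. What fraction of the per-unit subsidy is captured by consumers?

Consumer share = 6/11

Pre-subsidy: 296 - 2.5P = -270 + 3P gives P* = 1132/11, x* = 426/11.
With the rebate, buyers effectively pay Pb = Ps − 48, where Ps is the price sellers receive.
Demand in terms of Ps becomes xd = 296 − 2.5(Ps − 48) = 416 - 2.5Ps. Setting this equal to supply: 416 - 2.5Ps = -270 + 3Ps, so Ps = 1372/11.
Buyers pay Pb = 1372/11 − 48 = 844/11; x' = -270 + 3·(1372/11) = 1146/11.
Buyers' price falls by P* − Pb = 1132/11 − 844/11 = 288/11; sellers' price rises by Ps − P* = 1372/11 − 1132/11 = 240/11.
So consumers capture (288/11)/48 = 6/11 of each unit of subsidy.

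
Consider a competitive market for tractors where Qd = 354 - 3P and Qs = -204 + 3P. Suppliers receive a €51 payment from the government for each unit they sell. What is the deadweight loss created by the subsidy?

Deadweight loss = €1950.75

Pre-subsidy: 354 - 3P = -204 + 3P gives P* = 93, Q* = 75.
With the subsidy, sellers receive Ps = Pb + 51 for each unit, where Pb is the price buyers pay.
Supply in terms of Pb becomes Qs = -204 + 3(Pb + 51) = -51 + 3Pb. Setting this equal to demand: 354 - 3Pb = -51 + 3Pb, so Pb = 67.5.
Sellers receive Ps = 67.5 + 51 = 118.5; Q' = 354 − 3·67.5 = 151.5.
The subsidy expands output by 151.5 − 75 = 76.5 past the efficient level; on those units the gap between marginal cost and willingness to pay runs from 0 up to 51.
DWL = ½ × 51 × 76.5 = 1950.75.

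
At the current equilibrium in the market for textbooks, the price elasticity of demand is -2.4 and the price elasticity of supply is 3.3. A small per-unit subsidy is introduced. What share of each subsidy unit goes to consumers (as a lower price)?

Consumer share = 11/19

For a small subsidy around the equilibrium, the benefit split depends on the relative slopes, which at a point are proportional to the elasticities.
Buyer share = εs/(εs + |εd|) = 3.3/(3.3 + 2.4) = 11/19; seller share = |εd|/(εs + |εd|) = 8/19.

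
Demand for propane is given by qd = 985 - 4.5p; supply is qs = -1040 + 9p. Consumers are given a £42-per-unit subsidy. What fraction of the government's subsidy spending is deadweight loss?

DWL / government spending = 63/436

Pre-subsidy: 985 - 4.5p = -1040 + 9p gives p* = 150, q* = 310.
With the rebate, buyers effectively pay pb = ps − 42, where ps is the price sellers receive.
Demand in terms of ps becomes qd = 985 − 4.5(ps − 42) = 1174 - 4.5ps. Setting this equal to supply: 1174 - 4.5ps = -1040 + 9ps, so ps = 164.
Buyers pay pb = 164 − 42 = 122; q' = -1040 + 9·164 = 436.
ΔCS = ½(310 + 436)(150 − 122) = 10444; ΔPS = ½(310 + 436)(164 − 150) = 5222.
Government spending = 42 × 436 = 18312.
DWL = ½ × 42 × (436 − 310) = 2646; fraction = 2646 / 18312 = 63/436.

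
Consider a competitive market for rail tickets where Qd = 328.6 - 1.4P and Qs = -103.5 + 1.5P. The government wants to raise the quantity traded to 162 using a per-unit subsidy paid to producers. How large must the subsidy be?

Required subsidy s = 58 per unit

At Q = 162, invert demand for the buyer price: Pb = (328.6 − 162)/1.4 = 119; invert supply for the seller price: Ps = (162 − (-103.5))/1.5 = 177.
The subsidy must fill the gap: s = Ps − Pb = 177 − 119 = 58.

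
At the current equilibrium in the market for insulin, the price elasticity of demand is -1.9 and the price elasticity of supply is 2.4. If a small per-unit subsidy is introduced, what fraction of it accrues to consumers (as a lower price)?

Consumer share = 24/43

For a small subsidy around the equilibrium, the benefit split depends on the relative slopes, which at a point are proportional to the elasticities.
Buyer share = εs/(εs + |εd|) = 2.4/(2.4 + 1.9) = 24/43; seller share = |εd|/(εs + |εd|) = 19/43.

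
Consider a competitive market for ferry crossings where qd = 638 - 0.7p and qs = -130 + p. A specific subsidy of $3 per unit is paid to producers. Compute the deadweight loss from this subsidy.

Deadweight loss = 63/34

Pre-subsidy: 638 - 0.7p = -130 + p gives p* = 7680/17, q* = 5470/17.
With the subsidy, sellers receive ps = pb + 3 for each unit, where pb is the price buyers pay.
Supply in terms of pb becomes qs = -130 + 1(pb + 3) = -127 + pb. Setting this equal to demand: 638 - 0.7pb = -127 + pb, so pb = 450.
Sellers receive ps = 450 + 3 = 453; q' = 638 − 0.7·450 = 323.
The subsidy expands output by 323 − 5470/17 = 21/17 past the efficient level; on those units the gap between marginal cost and willingness to pay runs from 0 up to 3.
DWL = ½ × 3 × 21/17 = 63/34.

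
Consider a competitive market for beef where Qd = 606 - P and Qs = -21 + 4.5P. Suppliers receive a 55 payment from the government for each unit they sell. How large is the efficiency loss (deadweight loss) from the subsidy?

Pre-subsidy: 606 - P = -21 + 4.5P gives P* = 114, Q* = 492.
With the subsidy, sellers receive Ps = Pb + 55 for each unit, where Pb is the price buyers pay.
Supply in terms of Pb becomes Qs = -21 + 4.5(Pb + 55) = 226.5 + 4.5Pb. Setting this equal to demand: 606 - Pb = 226.5 + 4.5Pb, so Pb = 69.
Sellers receive Ps = 69 + 55 = 124; Q' = 606 − 1·69 = 537.
The subsidy expands output by 537 − 492 = 45 past the efficient level; on those units the gap between marginal cost and willingness to pay runs from 0 up to 55.
DWL = ½ × 55 × 45 = 1237.5.

Deadweight loss = 1237.5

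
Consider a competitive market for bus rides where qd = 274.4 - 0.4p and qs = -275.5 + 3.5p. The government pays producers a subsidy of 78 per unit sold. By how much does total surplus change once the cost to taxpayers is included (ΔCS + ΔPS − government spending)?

Net change in total surplus = -1092

Pre-subsidy: 274.4 - 0.4p = -275.5 + 3.5p gives p* = 141, q* = 218.
With the subsidy, sellers receive ps = pb + 78 for each unit, where pb is the price buyers pay.
Supply in terms of pb becomes qs = -275.5 + 3.5(pb + 78) = -2.5 + 3.5pb. Setting this equal to demand: 274.4 - 0.4pb = -2.5 + 3.5pb, so pb = 71.
Sellers receive ps = 71 + 78 = 149; q' = 274.4 − 0.4·71 = 246.
ΔCS = ½(218 + 246)(141 − 71) = 16240; ΔPS = ½(218 + 246)(149 − 141) = 1856.
Government spending = 78 × 246 = 19188.
Net change = 16240 + 1856 − 19188 = -1092. The loss equals the DWL triangle ½·78·28.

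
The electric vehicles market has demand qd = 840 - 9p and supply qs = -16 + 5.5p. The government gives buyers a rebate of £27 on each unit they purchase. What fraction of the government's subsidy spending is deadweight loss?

DWL / government spending = 891/7750

Pre-subsidy: 840 - 9p = -16 + 5.5p gives p* = 1712/29, q* = 8952/29.
With the rebate, buyers effectively pay pb = ps − 27, where ps is the price sellers receive.
Demand in terms of ps becomes qd = 840 − 9(ps − 27) = 1083 - 9ps. Setting this equal to supply: 1083 - 9ps = -16 + 5.5ps, so ps = 2198/29.
Buyers pay pb = 2198/29 − 27 = 1415/29; q' = -16 + 5.5·(2198/29) = 11625/29.
ΔCS = ½(8952/29 + 11625/29)(1712/29 − 1415/29) = 6111369/1682; ΔPS = ½(8952/29 + 11625/29)(2198/29 − 1712/29) = 5000211/841.
Government spending = 27 × 11625/29 = 313875/29.
DWL = ½ × 27 × (11625/29 − 8952/29) = 72171/58; fraction = (72171/58) / (313875/29) = 891/7750.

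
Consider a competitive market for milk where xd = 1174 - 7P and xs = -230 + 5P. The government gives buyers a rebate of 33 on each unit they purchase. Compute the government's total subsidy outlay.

Government cost = 14891.25

Pre-subsidy: 1174 - 7P = -230 + 5P gives P* = 117, x* = 355.
With the rebate, buyers effectively pay Pb = Ps − 33, where Ps is the price sellers receive.
Demand in terms of Ps becomes xd = 1174 − 7(Ps − 33) = 1405 - 7Ps. Setting this equal to supply: 1405 - 7Ps = -230 + 5Ps, so Ps = 136.25.
Buyers pay Pb = 136.25 − 33 = 103.25; x' = -230 + 5·136.25 = 451.25.
Government outlay = subsidy × quantity = 33 × 451.25 = 14891.25.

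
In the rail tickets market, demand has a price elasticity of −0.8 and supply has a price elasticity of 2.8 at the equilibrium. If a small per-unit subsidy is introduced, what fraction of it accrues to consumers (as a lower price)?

For a small subsidy around the equilibrium, the benefit split depends on the relative slopes, which at a point are proportional to the elasticities.
Buyer share = εs/(εs + |εd|) = 2.8/(2.8 + 0.8) = 7/9; seller share = |εd|/(εs + |εd|) = 2/9.

Consumer share = 7/9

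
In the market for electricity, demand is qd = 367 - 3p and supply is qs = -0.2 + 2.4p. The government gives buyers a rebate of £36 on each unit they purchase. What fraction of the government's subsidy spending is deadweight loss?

Pre-subsidy: 367 - 3p = -0.2 + 2.4p gives p* = 68, q* = 163.
With the rebate, buyers effectively pay pb = ps − 36, where ps is the price sellers receive.
Demand in terms of ps becomes qd = 367 − 3(ps − 36) = 475 - 3ps. Setting this equal to supply: 475 - 3ps = -0.2 + 2.4ps, so ps = 88.
Buyers pay pb = 88 − 36 = 52; q' = -0.2 + 2.4·88 = 211.
ΔCS = ½(163 + 211)(68 − 52) = 2992; ΔPS = ½(163 + 211)(88 − 68) = 3740.
Government spending = 36 × 211 = 7596.
DWL = ½ × 36 × (211 − 163) = 864; fraction = 864 / 7596 = 24/211.

DWL / government spending = 24/211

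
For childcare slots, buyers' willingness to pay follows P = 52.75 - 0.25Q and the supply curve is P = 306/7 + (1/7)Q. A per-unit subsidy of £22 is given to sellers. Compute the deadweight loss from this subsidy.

Pre-subsidy: 52.75 - 0.25Q = 306/7 + (1/7)Q gives Q* = 23 and P* = 47.
With the subsidy, sellers receive Ps = Pb + 22 for each unit, where Pb is the price buyers pay.
On the curves, Pb = 52.75 - 0.25Q and Ps = 306/7 + (1/7)Q; the wedge Ps − Pb = 22 gives 306/7 + (1/7)Q − (52.75 - 0.25Q) = 22, so Q' = 79.
Then Pb = 52.75 − 0.25·79 = 33 and Ps = 306/7 + (1/7)·79 = 55.
The subsidy expands output by 79 − 23 = 56 past the efficient level; on those units the gap between marginal cost and willingness to pay runs from 0 up to 22.
DWL = ½ × 22 × 56 = 616.

Deadweight loss = £616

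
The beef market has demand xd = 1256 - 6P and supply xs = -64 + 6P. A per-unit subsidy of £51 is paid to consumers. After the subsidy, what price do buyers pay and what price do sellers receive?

Buyers pay £84.5; sellers receive £135.5

Pre-subsidy: 1256 - 6P = -64 + 6P gives P* = 110, x* = 596.
With the rebate, buyers effectively pay Pb = Ps − 51, where Ps is the price sellers receive.
Demand in terms of Ps becomes xd = 1256 − 6(Ps − 51) = 1562 - 6Ps. Setting this equal to supply: 1562 - 6Ps = -64 + 6Ps, so Ps = 135.5.
Buyers pay Pb = 135.5 − 51 = 84.5; x' = -64 + 6·135.5 = 749.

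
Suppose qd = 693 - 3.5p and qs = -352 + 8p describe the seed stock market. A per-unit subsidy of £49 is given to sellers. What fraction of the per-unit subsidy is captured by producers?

Producer share = 7/23

Pre-subsidy: 693 - 3.5p = -352 + 8p gives p* = 2090/23, q* = 8624/23.
With the subsidy, sellers receive ps = pb + 49 for each unit, where pb is the price buyers pay.
Supply in terms of pb becomes qs = -352 + 8(pb + 49) = 40 + 8pb. Setting this equal to demand: 693 - 3.5pb = 40 + 8pb, so pb = 1306/23.
Sellers receive ps = 1306/23 + 49 = 2433/23; q' = 693 − 3.5·(1306/23) = 11368/23.
Buyers' price falls by p* − pb = 2090/23 − 1306/23 = 784/23; sellers' price rises by ps − p* = 2433/23 − 2090/23 = 343/23.
So producers capture (343/23)/49 = 7/23 of each unit of subsidy.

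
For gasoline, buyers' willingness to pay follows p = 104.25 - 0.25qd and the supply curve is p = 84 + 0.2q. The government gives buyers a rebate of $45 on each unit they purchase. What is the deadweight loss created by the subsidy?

Pre-subsidy: 104.25 - 0.25q = 84 + 0.2q gives q* = 45 and p* = 93.
With the rebate, buyers effectively pay pb = ps − 45, where ps is the price sellers receive.
On the curves, pb = 104.25 - 0.25q and ps = 84 + 0.2q; the wedge ps − pb = 45 gives 84 + 0.2q − (104.25 - 0.25q) = 45, so q' = 145.
Then pb = 104.25 − 0.25·145 = 68 and ps = 84 + 0.2·145 = 113.
The subsidy expands output by 145 − 45 = 100 past the efficient level; on those units the gap between marginal cost and willingness to pay runs from 0 up to 45.
DWL = ½ × 45 × 100 = 2250.

Deadweight loss = $2250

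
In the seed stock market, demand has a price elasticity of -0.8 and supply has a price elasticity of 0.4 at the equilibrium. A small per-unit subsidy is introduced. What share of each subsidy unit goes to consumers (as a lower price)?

For a small subsidy around the equilibrium, the benefit split depends on the relative slopes, which at a point are proportional to the elasticities.
Buyer share = εs/(εs + |εd|) = 0.4/(0.4 + 0.8) = 1/3; seller share = |εd|/(εs + |εd|) = 2/3.

Consumer share = 1/3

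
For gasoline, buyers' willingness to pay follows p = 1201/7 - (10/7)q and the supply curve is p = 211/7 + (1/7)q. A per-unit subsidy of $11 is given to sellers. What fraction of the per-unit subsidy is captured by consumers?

Consumer share = 10/11

Pre-subsidy: 1201/7 - (10/7)q = 211/7 + (1/7)q gives q* = 90 and p* = 43.
With the subsidy, sellers receive ps = pb + 11 for each unit, where pb is the price buyers pay.
On the curves, pb = 1201/7 - (10/7)q and ps = 211/7 + (1/7)q; the wedge ps − pb = 11 gives 211/7 + (1/7)q − (1201/7 - (10/7)q) = 11, so q' = 97.
Then pb = 1201/7 − (10/7)·97 = 33 and ps = 211/7 + (1/7)·97 = 44.
Buyers' price falls by p* − pb = 43 − 33 = 10; sellers' price rises by ps − p* = 44 − 43 = 1.
So consumers capture 10/11 = 10/11 of each unit of subsidy.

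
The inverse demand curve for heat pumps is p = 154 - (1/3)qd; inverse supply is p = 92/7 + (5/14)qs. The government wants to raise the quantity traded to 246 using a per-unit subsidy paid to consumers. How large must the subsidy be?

At q = 246, from the demand curve buyers pay pb = 154 − (1/3)·246 = 72; from the supply curve sellers need ps = 92/7 + (5/14)·246 = 101.
The subsidy must fill the gap: s = ps − pb = 101 − 72 = 29.

Required subsidy s = 29 per unit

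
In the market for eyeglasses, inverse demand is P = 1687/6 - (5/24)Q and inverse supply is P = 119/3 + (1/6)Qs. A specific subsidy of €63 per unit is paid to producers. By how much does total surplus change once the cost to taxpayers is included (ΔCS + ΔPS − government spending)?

Net change in total surplus = -€5292

Pre-subsidy: 1687/6 - (5/24)Q = 119/3 + (1/6)Q gives Q* = 644 and P* = 147.
With the subsidy, sellers receive Ps = Pb + 63 for each unit, where Pb is the price buyers pay.
On the curves, Pb = 1687/6 - (5/24)Q and Ps = 119/3 + (1/6)Q; the wedge Ps − Pb = 63 gives 119/3 + (1/6)Q − (1687/6 - (5/24)Q) = 63, so Q' = 812.
Then Pb = 1687/6 − (5/24)·812 = 112 and Ps = 119/3 + (1/6)·812 = 175.
ΔCS = ½(644 + 812)(147 − 112) = 25480; ΔPS = ½(644 + 812)(175 − 147) = 20384.
Government spending = 63 × 812 = 51156.
Net change = 25480 + 20384 − 51156 = -5292. The loss equals the DWL triangle ½·63·168.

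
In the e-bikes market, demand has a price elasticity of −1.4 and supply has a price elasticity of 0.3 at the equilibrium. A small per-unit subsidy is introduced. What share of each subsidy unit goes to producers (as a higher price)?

For a small subsidy around the equilibrium, the benefit split depends on the relative slopes, which at a point are proportional to the elasticities.
Buyer share = εs/(εs + |εd|) = 0.3/(0.3 + 1.4) = 3/17; seller share = |εd|/(εs + |εd|) = 14/17.
So producers capture 14/17 of the subsidy.

Producer share = 14/17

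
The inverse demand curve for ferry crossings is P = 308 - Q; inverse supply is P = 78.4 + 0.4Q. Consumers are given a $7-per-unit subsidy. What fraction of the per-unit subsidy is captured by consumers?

Consumer share = 5/7

Pre-subsidy: 308 - Q = 78.4 + 0.4Q gives Q* = 164 and P* = 144.
With the rebate, buyers effectively pay Pb = Ps − 7, where Ps is the price sellers receive.
On the curves, Pb = 308 - Q and Ps = 78.4 + 0.4Q; the wedge Ps − Pb = 7 gives 78.4 + 0.4Q − (308 - Q) = 7, so Q' = 169.
Then Pb = 308 − 1·169 = 139 and Ps = 78.4 + 0.4·169 = 146.
Buyers' price falls by P* − Pb = 144 − 139 = 5; sellers' price rises by Ps − P* = 146 − 144 = 2.
So consumers capture 5/7 = 5/7 of each unit of subsidy.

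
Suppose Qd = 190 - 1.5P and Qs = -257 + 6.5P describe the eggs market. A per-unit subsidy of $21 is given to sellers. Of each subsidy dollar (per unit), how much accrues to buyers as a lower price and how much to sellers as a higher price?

Buyers gain $17.0625 per unit; sellers gain $3.9375 per unit

Pre-subsidy: 190 - 1.5P = -257 + 6.5P gives P* = 55.875, Q* = 106.1875.
With the subsidy, sellers receive Ps = Pb + 21 for each unit, where Pb is the price buyers pay.
Supply in terms of Pb becomes Qs = -257 + 6.5(Pb + 21) = -120.5 + 6.5Pb. Setting this equal to demand: 190 - 1.5Pb = -120.5 + 6.5Pb, so Pb = 38.8125.
Sellers receive Ps = 38.8125 + 21 = 59.8125; Q' = 190 − 1.5·38.8125 = 131.78125.
Buyers' price falls by P* − Pb = 55.875 − 38.8125 = 17.0625; sellers' price rises by Ps − P* = 59.8125 − 55.875 = 3.9375.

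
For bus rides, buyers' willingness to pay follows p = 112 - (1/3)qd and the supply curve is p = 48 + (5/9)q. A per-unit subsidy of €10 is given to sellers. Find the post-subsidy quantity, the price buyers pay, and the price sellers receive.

q' = 83.25; buyers pay €84.25; sellers receive €94.25

Pre-subsidy: 112 - (1/3)q = 48 + (5/9)q gives q* = 72 and p* = 88.
With the subsidy, sellers receive ps = pb + 10 for each unit, where pb is the price buyers pay.
On the curves, pb = 112 - (1/3)q and ps = 48 + (5/9)q; the wedge ps − pb = 10 gives 48 + (5/9)q − (112 - (1/3)q) = 10, so q' = 83.25.
Then pb = 112 − (1/3)·83.25 = 84.25 and ps = 48 + (5/9)·83.25 = 94.25.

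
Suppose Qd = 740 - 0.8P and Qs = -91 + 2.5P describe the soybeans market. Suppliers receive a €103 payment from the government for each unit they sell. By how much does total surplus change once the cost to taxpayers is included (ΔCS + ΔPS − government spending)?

Net change in total surplus = -106090/33

Pre-subsidy: 740 - 0.8P = -91 + 2.5P gives P* = 2770/11, Q* = 5924/11.
With the subsidy, sellers receive Ps = Pb + 103 for each unit, where Pb is the price buyers pay.
Supply in terms of Pb becomes Qs = -91 + 2.5(Pb + 103) = 166.5 + 2.5Pb. Setting this equal to demand: 740 - 0.8Pb = 166.5 + 2.5Pb, so Pb = 5735/33.
Sellers receive Ps = 5735/33 + 103 = 9134/33; Q' = 740 − 0.8·(5735/33) = 19832/33.
ΔCS = ½(5924/11 + 19832/33)(2770/11 − 5735/33) = 48415150/1089; ΔPS = ½(5924/11 + 19832/33)(9134/33 − 2770/11) = 15492848/1089.
Government spending = 103 × 19832/33 = 2042696/33.
Net change = 48415150/1089 + 15492848/1089 − 2042696/33 = -106090/33. The loss equals the DWL triangle ½·103·2060/33.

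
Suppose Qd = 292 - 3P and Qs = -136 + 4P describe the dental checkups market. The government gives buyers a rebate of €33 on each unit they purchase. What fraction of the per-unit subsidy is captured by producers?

Pre-subsidy: 292 - 3P = -136 + 4P gives P* = 428/7, Q* = 760/7.
With the rebate, buyers effectively pay Pb = Ps − 33, where Ps is the price sellers receive.
Demand in terms of Ps becomes Qd = 292 − 3(Ps − 33) = 391 - 3Ps. Setting this equal to supply: 391 - 3Ps = -136 + 4Ps, so Ps = 527/7.
Buyers pay Pb = 527/7 − 33 = 296/7; Q' = -136 + 4·(527/7) = 1156/7.
Buyers' price falls by P* − Pb = 428/7 − 296/7 = 132/7; sellers' price rises by Ps − P* = 527/7 − 428/7 = 99/7.
So producers capture (99/7)/33 = 3/7 of each unit of subsidy.

Producer share = 3/7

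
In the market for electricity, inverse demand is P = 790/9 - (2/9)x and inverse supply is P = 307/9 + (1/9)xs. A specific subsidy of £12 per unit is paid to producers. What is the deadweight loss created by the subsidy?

Deadweight loss = £216

Pre-subsidy: 790/9 - (2/9)x = 307/9 + (1/9)x gives x* = 161 and P* = 52.
With the subsidy, sellers receive Ps = Pb + 12 for each unit, where Pb is the price buyers pay.
On the curves, Pb = 790/9 - (2/9)x and Ps = 307/9 + (1/9)x; the wedge Ps − Pb = 12 gives 307/9 + (1/9)x − (790/9 - (2/9)x) = 12, so x' = 197.
Then Pb = 790/9 − (2/9)·197 = 44 and Ps = 307/9 + (1/9)·197 = 56.
The subsidy expands output by 197 − 161 = 36 past the efficient level; on those units the gap between marginal cost and willingness to pay runs from 0 up to 12.
DWL = ½ × 12 × 36 = 216.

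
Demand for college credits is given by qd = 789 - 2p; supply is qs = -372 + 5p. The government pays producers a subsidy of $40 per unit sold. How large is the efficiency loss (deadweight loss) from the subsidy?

Deadweight loss = 8000/7

Pre-subsidy: 789 - 2p = -372 + 5p gives p* = 1161/7, q* = 3201/7.
With the subsidy, sellers receive ps = pb + 40 for each unit, where pb is the price buyers pay.
Supply in terms of pb becomes qs = -372 + 5(pb + 40) = -172 + 5pb. Setting this equal to demand: 789 - 2pb = -172 + 5pb, so pb = 961/7.
Sellers receive ps = 961/7 + 40 = 1241/7; q' = 789 − 2·(961/7) = 3601/7.
The subsidy expands output by 3601/7 − 3201/7 = 400/7 past the efficient level; on those units the gap between marginal cost and willingness to pay runs from 0 up to 40.
DWL = ½ × 40 × 400/7 = 8000/7.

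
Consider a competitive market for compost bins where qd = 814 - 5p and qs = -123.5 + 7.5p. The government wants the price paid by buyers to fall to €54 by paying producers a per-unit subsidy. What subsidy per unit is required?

Required subsidy s = €35 per unit

At a buyer price of 54, quantity demanded is 814 − 5·54 = 544.
Sellers supply 544 only when they receive ps with -123.5 + 7.5·ps = 544, i.e. ps = 89.
s = ps − pb = 89 − 54 = 35.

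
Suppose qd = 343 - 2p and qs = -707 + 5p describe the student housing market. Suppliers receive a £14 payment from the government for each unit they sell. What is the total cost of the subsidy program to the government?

Pre-subsidy: 343 - 2p = -707 + 5p gives p* = 150, q* = 43.
With the subsidy, sellers receive ps = pb + 14 for each unit, where pb is the price buyers pay.
Supply in terms of pb becomes qs = -707 + 5(pb + 14) = -637 + 5pb. Setting this equal to demand: 343 - 2pb = -637 + 5pb, so pb = 140.
Sellers receive ps = 140 + 14 = 154; q' = 343 − 2·140 = 63.
Government outlay = subsidy × quantity = 14 × 63 = 882.

Government cost = £882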